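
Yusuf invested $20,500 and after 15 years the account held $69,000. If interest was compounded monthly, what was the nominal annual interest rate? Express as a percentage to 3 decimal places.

8.119%

The 180-period growth factor is 69,000/20,500 = 3.36585.
r/12 = 3.36585^(1/180) − 1 ≈ 0.00676546, so r ≈ 12·0.00676546 = 8.11855%.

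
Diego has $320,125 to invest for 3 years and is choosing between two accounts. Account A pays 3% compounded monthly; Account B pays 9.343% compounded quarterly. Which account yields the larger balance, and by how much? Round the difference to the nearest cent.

Account B, by $72,093.08

Account A growth factor: (1 + 0.0025)^36 ≈ 1.09405140077; balance ≈ 350,233.2047.
Account B growth factor: (1 + 0.0233575)^12 ≈ 1.31925430887; balance ≈ 422,326.2856.
Account B is larger by 72,093.0810.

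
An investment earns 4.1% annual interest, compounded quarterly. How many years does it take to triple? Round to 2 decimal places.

(1 + 0.01025)^(4t) = 3.
4t = ln 3 / ln(1 + 0.01025) ≈ 1.0986/0.0101978 ≈ 107.7301.
t ≈ 26.9325.

26.93 years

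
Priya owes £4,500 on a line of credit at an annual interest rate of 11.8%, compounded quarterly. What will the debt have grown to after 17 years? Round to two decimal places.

£32,494.09

Periodic rate = 11.8%/4 = 0.0295; periods = 4·17 = 68.
A = 4,500·(1 + 0.0295)^68 ≈ 4,500·7.2209088828 ≈ 32,494.0900.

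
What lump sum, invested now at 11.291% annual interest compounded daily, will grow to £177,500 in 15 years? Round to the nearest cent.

Growth factor = (1 + 0.11291/365)^5475 ≈ 5.43787356181.
P = 177,500/5.43787356181 ≈ 32,641.4357.

£32,641.44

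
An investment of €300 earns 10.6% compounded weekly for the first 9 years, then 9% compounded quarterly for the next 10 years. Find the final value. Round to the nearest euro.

Phase 1: 300·(1 + 0.106/52)^468 ≈ 778.0661.
Phase 2: 778.0661·(1 + 0.0225)^40 ≈ 1,894.7379.

€1,895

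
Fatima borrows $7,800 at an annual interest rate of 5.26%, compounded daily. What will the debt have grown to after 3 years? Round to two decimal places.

Periodic rate = 5.26%/365 = 0.00014411; periods = 365·3 = 1095.
A = 7,800·(1 + 0.0526/365)^1095 ≈ 7,800·1.170918672 ≈ 9,133.1656.

$9,133.17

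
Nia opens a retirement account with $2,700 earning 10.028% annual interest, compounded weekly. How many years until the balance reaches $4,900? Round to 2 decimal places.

5.95 years

We need (1 + 0.00192846)^(52t) = 1.8148, so 52t = ln 1.8148 / ln 1.001928 ≈ 309.3440.
t ≈ 309.3440/52 = 5.9489 years.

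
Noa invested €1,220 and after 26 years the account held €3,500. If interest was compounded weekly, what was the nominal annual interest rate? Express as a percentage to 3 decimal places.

The 1352-period growth factor is 3,500/1,220 = 2.86885.
r/52 = 2.86885^(1/1352) − 1 ≈ 0.000779825, so r ≈ 52·0.000779825 = 4.05509%.

4.055%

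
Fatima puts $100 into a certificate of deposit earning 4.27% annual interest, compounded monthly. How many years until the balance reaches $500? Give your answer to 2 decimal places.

We need (1 + 0.00355833)^(12t) = 5, so 12t = ln 5 / ln 1.003558 ≈ 453.1053.
t ≈ 453.1053/12 = 37.7588 years.

37.76 years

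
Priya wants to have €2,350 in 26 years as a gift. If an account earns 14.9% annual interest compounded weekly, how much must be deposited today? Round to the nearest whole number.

Growth factor = (1 + 0.149/52)^1352 ≈ 47.86862741.
P = 2,350/47.86862741 ≈ 49.0927.

€49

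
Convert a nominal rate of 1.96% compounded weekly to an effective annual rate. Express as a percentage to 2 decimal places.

One year is 52 periods at 0.000376923 each: (1 + 0.000376923)^52 ≈ 1.01979.
EAR = 1.01979 − 1 ≈ 1.97896%.

1.98%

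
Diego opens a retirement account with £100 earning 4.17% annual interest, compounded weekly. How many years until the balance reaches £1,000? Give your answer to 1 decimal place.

We need (1 + 0.000801923)^(52t) = 10, so 52t = ln 10 / ln 1.000802 ≈ 2872.4803.
t ≈ 2872.4803/52 = 55.2400 years.

55.2 years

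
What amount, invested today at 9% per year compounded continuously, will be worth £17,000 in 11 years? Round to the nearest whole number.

£6,317

P = A·e^(−rt) = 17,000·e^(−0.99).
e^(−0.99) ≈ 0.37157669102, so P ≈ 6,316.8037.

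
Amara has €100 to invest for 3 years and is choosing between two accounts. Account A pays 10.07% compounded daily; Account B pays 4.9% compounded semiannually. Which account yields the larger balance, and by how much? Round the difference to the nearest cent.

A: (1 + 0.1007/365)^1095 ≈ 1.35264013, so 100 × 1.35264013 ≈ 135.2640.
B: (1 + 0.0245)^6 ≈ 1.15630333, so 100 × 1.15630333 ≈ 115.6303.
Difference ≈ 19.6337 in favor of A.

Account A, by €19.63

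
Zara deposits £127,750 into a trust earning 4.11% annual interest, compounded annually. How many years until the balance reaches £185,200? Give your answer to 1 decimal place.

(1 + 0.0411)^t = 185,200/127,750 = 1.4497.
t·ln(1 + 0.0411) = ln(1.4497); t = 0.37136/0.0402778 ≈ 9.2200.

9.2 years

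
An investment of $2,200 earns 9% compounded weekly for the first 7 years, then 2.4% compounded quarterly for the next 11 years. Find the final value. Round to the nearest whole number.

Phase 1: 2,200·(1 + 0.09/52)^364 ≈ 4,128.4944.
Phase 2: 4,128.4944·(1 + 0.006)^44 ≈ 5,371.5900.

$5,372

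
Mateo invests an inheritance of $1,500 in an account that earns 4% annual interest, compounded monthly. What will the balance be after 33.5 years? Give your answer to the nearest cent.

Periodic rate = 4%/12 = 0.00333333; periods = 12·33.5 = 402.
A = 1,500·(1 + 0.04/12)^402 ≈ 1,500·3.81054269 ≈ 5,715.8140.

$5,715.81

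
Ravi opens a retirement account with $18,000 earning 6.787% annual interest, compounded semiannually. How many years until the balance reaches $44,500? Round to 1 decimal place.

(1 + 0.033935)^(2t) = 44,500/18,000 = 2.4722.
2t·ln(1 + 0.033935) = ln(2.4722); 2t = 0.90512/0.0333719 ≈ 27.1221.
t ≈ 13.5611 years.

13.6 years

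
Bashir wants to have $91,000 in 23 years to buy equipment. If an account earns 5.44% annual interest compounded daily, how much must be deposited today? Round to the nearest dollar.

$26,043

Growth factor = (1 + 0.0544/365)^8395 ≈ 3.4942080999.
P = 91,000/3.4942080999 ≈ 26,043.0969.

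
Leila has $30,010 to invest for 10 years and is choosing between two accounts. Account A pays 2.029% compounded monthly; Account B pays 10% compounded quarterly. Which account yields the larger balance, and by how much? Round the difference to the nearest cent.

Account B, by $43,824.32

Account A growth factor: (1 + 0.02029/12)^120 ≈ 1.2247400998; balance ≈ 36,754.4504.
Account B growth factor: (1 + 0.025)^40 ≈ 2.6850638384; balance ≈ 80,578.7658.
Account B is larger by 43,824.3154.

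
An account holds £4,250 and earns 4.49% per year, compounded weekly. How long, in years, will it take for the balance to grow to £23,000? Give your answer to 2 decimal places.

We need (1 + 0.000863462)^(52t) = 5.4118, so 52t = ln 5.4118 / ln 1.000863 ≈ 1956.4324.
t ≈ 1956.4324/52 = 37.6237 years.

37.62 years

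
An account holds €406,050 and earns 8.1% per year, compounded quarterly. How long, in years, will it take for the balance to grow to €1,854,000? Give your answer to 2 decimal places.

(1 + 0.02025)^(4t) = 1,854,000/406,050 = 4.5659.
4t·ln(1 + 0.02025) = ln(4.5659); 4t = 1.5186/0.0200477 ≈ 75.7506.
t ≈ 18.9376 years.

18.94 years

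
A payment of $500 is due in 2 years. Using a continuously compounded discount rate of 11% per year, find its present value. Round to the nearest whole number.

$401

P = A·e^(−rt) = 500·e^(−0.22).
e^(−0.22) ≈ 0.802518798, so P ≈ 401.2594.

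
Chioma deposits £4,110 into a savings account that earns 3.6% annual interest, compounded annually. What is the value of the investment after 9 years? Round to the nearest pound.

£5,650

Annual rate = 3.6% = 0.036; years = 9.
A = 4,110·(1 + 0.036)^9 ≈ 4,110·1.37479454 ≈ 5,650.4056.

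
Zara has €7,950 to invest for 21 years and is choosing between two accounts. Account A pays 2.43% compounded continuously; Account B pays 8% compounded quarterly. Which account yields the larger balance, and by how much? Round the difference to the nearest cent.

Account B, by €28,711.75

Account A growth factor: e^(0.0243·21) = e^0.5103 ≈ 1.6657908572; balance ≈ 13,243.0373.
Account B growth factor: (1 + 0.02)^84 ≈ 5.2773321367; balance ≈ 41,954.7905.
Account B is larger by 28,711.7532.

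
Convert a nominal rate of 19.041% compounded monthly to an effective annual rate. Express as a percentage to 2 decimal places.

EAR = (1 + 19.041%/12)^12 − 1 = (1 + 0.0158675)^12 − 1.
(1 + 0.0158675)^12 ≈ 1.207938, so EAR ≈ 20.79384%.

20.79%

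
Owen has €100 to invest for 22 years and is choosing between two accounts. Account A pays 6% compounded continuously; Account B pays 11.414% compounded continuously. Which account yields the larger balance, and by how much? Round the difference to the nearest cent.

A: e^(0.06·22) = e^1.32 ≈ 3.74342138, so 100 × 3.74342138 ≈ 374.3421.
B: e^(0.11414·22) = e^2.51108 ≈ 12.31822656, so 100 × 12.31822656 ≈ 1,231.8227.
Difference ≈ 857.4805 in favor of B.

Account B, by €857.48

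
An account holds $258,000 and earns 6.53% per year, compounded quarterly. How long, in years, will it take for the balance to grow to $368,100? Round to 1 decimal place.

We need (1 + 0.016325)^(4t) = 1.4267, so 4t = ln 1.4267 / ln 1.016325 ≈ 21.9472.
t ≈ 21.9472/4 = 5.4868 years.

5.5 years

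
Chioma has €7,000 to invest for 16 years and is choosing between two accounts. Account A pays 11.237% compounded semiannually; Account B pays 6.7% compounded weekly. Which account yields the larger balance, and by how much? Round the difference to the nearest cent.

A: (1 + 0.056185)^32 ≈ 5.7501589545, so 7,000 × 5.7501589545 ≈ 40,251.1127.
B: (1 + 0.067/52)^832 ≈ 2.9192010834, so 7,000 × 2.9192010834 ≈ 20,434.4076.
Difference ≈ 19,816.7051 in favor of A.

Account A, by €19,816.71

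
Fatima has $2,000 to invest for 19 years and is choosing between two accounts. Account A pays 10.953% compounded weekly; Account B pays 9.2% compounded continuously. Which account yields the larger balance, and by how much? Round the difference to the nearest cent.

Account A, by $4,504.83

Account A growth factor: (1 + 0.10953/52)^988 ≈ 7.9955196891; balance ≈ 15,991.0394.
Account B growth factor: e^(0.092·19) = e^1.748 ≈ 5.7431049722; balance ≈ 11,486.2099.
Account A is larger by 4,504.8294.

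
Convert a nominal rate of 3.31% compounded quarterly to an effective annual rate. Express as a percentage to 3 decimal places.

EAR = (1 + 3.31%/4)^4 − 1 = (1 + 0.008275)^4 − 1.
(1 + 0.008275)^4 ≈ 1.033513, so EAR ≈ 3.35131%.

3.351%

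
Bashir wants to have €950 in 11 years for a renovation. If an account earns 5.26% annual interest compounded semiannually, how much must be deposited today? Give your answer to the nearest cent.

€536.65

Periodic rate = 5.26%/2 = 0.0263; 22 periods.
P = 950/(1 + 0.0263)^22 ≈ 950/1.77025258 ≈ 536.6466.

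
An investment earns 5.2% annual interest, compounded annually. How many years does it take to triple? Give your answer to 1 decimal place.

(1 + 0.052)^t = 3.
t = ln 3 / ln(1 + 0.052) ≈ 1.0986/0.0506931 ≈ 21.6718.

21.7 years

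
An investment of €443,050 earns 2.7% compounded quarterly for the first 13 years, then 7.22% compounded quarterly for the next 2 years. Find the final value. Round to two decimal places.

€725,321.91

Phase 1: 443,050·(1 + 0.00675)^52 ≈ 628,605.1452.
Phase 2: 628,605.1452·(1 + 0.01805)^8 ≈ 725,321.9115.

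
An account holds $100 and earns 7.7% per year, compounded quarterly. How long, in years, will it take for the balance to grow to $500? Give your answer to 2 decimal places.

21.10 years

(1 + 0.01925)^(4t) = 500/100 = 5.
4t·ln(1 + 0.01925) = ln(5); 4t = 1.6094/0.0190671 ≈ 84.4093.
t ≈ 21.1023 years.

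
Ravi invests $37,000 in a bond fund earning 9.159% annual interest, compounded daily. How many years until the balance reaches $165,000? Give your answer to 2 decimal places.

(1 + 0.000250932)^(365t) = 165,000/37,000 = 4.4595.
365t·ln(1 + 0.000250932) = ln(4.4595); 365t = 1.495/0.0002509 ≈ 5958.6584.
t ≈ 16.3251 years.

16.33 years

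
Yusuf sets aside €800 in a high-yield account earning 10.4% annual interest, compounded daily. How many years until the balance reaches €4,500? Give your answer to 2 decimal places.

16.61 years

We need (1 + 0.000284932)^(365t) = 5.625, so 365t = ln 5.625 / ln 1.000285 ≈ 6062.7448.
t ≈ 6062.7448/365 = 16.6103 years.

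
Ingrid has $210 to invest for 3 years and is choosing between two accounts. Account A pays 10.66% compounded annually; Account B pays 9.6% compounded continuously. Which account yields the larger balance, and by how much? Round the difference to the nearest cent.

Account A growth factor: (1 + 0.1066)^3 ≈ 1.35510204; balance ≈ 284.5714.
Account B growth factor: e^(0.096·3) = e^0.288 ≈ 1.3337573; balance ≈ 280.0890.
Account A is larger by 4.4824.

Account A, by $4.48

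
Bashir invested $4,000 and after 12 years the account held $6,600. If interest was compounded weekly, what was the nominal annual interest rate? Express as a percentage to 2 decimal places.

(1 + r/52)^624 = 6,600/4,000 = 1.65.
1 + r/52 = 1.65^(1/624) ≈ 1.000803, so r/52 ≈ 0.000802847.
r ≈ 52·0.000802847 = 4.17480%.

4.17%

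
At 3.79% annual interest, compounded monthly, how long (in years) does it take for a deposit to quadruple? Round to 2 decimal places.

36.64 years

(1 + 0.00315833)^(12t) = 4.
12t = ln 4 / ln(1 + 0.00315833) ≈ 1.3863/0.00315336 ≈ 439.6250.
t ≈ 36.6354.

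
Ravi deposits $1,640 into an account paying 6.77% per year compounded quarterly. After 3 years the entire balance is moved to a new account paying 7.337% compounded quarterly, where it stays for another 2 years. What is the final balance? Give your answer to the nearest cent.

After 3 years at 6.77%: 1,640 × 1.223114429 ≈ 2,005.9077.
Then 2 years at 7.337%: 2,005.9077 × 1.156514158 ≈ 2,319.8606.

$2,319.86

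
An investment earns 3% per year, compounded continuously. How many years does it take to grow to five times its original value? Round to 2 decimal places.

53.65 years

e^(0.03t) = 5, so 0.03t = ln 5 ≈ 1.6094.
t ≈ 1.6094/0.03 ≈ 53.6479.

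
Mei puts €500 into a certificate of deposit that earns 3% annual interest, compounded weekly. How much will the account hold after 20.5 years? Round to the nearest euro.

€925

Periodic rate = 3%/52 = 0.000576923; periods = 52·20.5 = 1066.
A = 500·(1 + 0.03/52)^1066 ≈ 500·1.84932862 ≈ 924.6643.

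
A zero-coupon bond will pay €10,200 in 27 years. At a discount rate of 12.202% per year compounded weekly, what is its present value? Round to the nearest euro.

€380

Growth factor = (1 + 0.12202/52)^1404 ≈ 26.861140573.
P = 10,200/26.861140573 ≈ 379.7307.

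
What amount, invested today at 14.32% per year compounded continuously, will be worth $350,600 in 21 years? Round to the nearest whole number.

P = A·e^(−rt) = 350,600·e^(−3.0072).
e^(−3.0072) ≈ 0.0494298888648, so P ≈ 17,330.1190.

$17,330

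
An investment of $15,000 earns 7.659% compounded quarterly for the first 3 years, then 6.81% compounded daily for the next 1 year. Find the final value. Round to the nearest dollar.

$20,161

Phase 1: 15,000·(1 + 0.0191475)^12 ≈ 18,833.7057.
Phase 2: 18,833.7057·(1 + 0.0681/365)^365 ≈ 20,160.8332.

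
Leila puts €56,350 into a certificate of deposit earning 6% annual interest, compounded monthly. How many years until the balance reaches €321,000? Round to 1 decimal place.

(1 + 0.005)^(12t) = 321,000/56,350 = 5.6965.
12t·ln(1 + 0.005) = ln(5.6965); 12t = 1.7399/0.00498754 ≈ 348.8410.
t ≈ 29.0701 years.

29.1 years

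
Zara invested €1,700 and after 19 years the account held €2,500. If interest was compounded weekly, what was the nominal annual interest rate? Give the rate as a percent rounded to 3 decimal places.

2.030%

(1 + r/52)^988 = 2,500/1,700 = 1.47059.
1 + r/52 = 1.47059^(1/988) ≈ 1.00039, so r/52 ≈ 0.000390423.
r ≈ 52·0.000390423 = 2.03020%.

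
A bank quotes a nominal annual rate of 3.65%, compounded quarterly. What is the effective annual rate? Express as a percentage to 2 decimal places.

One year is 4 periods at 0.009125 each: (1 + 0.009125)^4 ≈ 1.037003.
EAR = 1.037003 − 1 ≈ 3.70026%.

3.70%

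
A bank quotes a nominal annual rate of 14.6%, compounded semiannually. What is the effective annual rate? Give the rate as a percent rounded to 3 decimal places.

One year is 2 periods at 0.073 each: (1 + 0.073)^2 ≈ 1.151329.
EAR = 1.151329 − 1 ≈ 15.13290%.

15.133%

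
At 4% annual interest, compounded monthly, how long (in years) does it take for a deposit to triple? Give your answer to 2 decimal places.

27.51 years

(1 + 0.00333333)^(12t) = 3.
12t = ln 3 / ln(1 + 0.00333333) ≈ 1.0986/0.00332779 ≈ 330.1327.
t ≈ 27.5111.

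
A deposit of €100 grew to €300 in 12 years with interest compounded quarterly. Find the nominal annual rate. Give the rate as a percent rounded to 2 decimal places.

9.26%

The 48-period growth factor is 300/100 = 3.
r/4 = 3^(1/48) − 1 ≈ 0.0231517, so r ≈ 4·0.0231517 = 9.26068%.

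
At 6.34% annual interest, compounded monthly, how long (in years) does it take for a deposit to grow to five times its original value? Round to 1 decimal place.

25.5 years

(1 + 0.00528333)^(12t) = 5.
12t = ln 5 / ln(1 + 0.00528333) ≈ 1.6094/0.00526943 ≈ 305.4295.
t ≈ 25.4525.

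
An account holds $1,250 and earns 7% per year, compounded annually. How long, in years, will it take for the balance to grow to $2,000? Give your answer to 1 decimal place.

6.9 years

We need (1 + 0.07)^t = 1.6, so t = ln 1.6 / ln 1.07 ≈ 6.9467.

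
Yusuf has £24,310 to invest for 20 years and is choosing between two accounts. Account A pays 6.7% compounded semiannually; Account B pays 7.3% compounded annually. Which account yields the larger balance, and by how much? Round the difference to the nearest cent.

Account B, by £8,665.25

A: (1 + 0.0335)^40 ≈ 3.7361064223, so 24,310 × 3.7361064223 ≈ 90,824.7471.
B: (1 + 0.073)^20 ≈ 4.0925541961, so 24,310 × 4.0925541961 ≈ 99,489.9925.
Difference ≈ 8,665.2454 in favor of B.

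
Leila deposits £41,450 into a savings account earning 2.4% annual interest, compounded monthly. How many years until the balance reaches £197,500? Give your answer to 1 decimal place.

We need (1 + 0.002)^(12t) = 4.7648, so 12t = ln 4.7648 / ln 1.002 ≈ 781.4057.
t ≈ 781.4057/12 = 65.1171 years.

65.1 years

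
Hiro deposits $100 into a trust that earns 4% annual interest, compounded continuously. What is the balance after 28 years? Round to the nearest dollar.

$306

A = P·e^(rt) = 100·e^(0.04·28) = 100·e^1.12.
e^1.12 ≈ 3.0648542, so A ≈ 306.4854.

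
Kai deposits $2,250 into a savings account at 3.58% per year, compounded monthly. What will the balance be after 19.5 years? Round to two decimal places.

$4,517.65

Periodic rate = 3.58%/12 = 0.00298333; periods = 12·19.5 = 234.
A = 2,250·(1 + 0.0358/12)^234 ≈ 2,250·2.007842443 ≈ 4,517.6455.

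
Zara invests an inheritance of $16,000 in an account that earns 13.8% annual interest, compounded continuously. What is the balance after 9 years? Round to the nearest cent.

$55,400.51

A = P·e^(rt) = 16,000·e^(0.138·9) = 16,000·e^1.242.
e^1.242 ≈ 3.4625316075, so A ≈ 55,400.5057.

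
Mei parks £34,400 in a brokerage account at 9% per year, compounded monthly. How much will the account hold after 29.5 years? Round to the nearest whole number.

£484,516

Periodic rate = 9%/12 = 0.0075; periods = 12·29.5 = 354.
A = 34,400·(1 + 0.0075)^354 ≈ 34,400·14.0847584665 ≈ 484,515.6912.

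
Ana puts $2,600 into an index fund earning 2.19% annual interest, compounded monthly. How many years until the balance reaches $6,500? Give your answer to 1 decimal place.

41.9 years

We need (1 + 0.001825)^(12t) = 2.5, so 12t = ln 2.5 / ln 1.001825 ≈ 502.5351.
t ≈ 502.5351/12 = 41.8779 years.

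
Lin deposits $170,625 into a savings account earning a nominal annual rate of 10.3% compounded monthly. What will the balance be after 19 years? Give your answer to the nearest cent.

Growth factor = (1 + 0.103/12)^228 ≈ 7.019197960084.
A ≈ 170,625 × 7.019197960084 ≈ 1,197,650.6519.

$1,197,650.65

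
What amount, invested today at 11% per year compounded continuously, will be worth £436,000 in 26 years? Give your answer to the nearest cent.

£24,969.18

P = A·e^(−rt) = 436,000·e^(−2.86).
e^(−2.86) ≈ 0.0572687602655, so P ≈ 24,969.1795.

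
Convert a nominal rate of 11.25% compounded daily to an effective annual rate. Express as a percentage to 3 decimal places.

EAR = (1 + 11.25%/365)^365 − 1 = (1 + 0.000308219)^365 − 1.
(1 + 0.000308219)^365 ≈ 1.119053, so EAR ≈ 11.90529%.

11.905%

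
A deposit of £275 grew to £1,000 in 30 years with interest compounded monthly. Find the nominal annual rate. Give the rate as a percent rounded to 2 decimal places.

4.31%

The 360-period growth factor is 1,000/275 = 3.63636.
r/12 = 3.63636^(1/360) − 1 ≈ 0.0035925, so r ≈ 12·0.0035925 = 4.31101%.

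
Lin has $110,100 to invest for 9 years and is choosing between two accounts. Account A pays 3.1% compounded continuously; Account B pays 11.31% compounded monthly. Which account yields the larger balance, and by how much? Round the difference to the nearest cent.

Account B, by $157,708.27

A: e^(0.031·9) = e^0.279 ≈ 1.32180734387, so 110,100 × 1.32180734387 ≈ 145,530.9886.
B: (1 + 0.009425)^108 ≈ 2.75421667869, so 110,100 × 2.75421667869 ≈ 303,239.2563.
Difference ≈ 157,708.2678 in favor of B.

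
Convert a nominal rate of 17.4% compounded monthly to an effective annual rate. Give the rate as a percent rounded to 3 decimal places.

EAR = (1 + 17.4%/12)^12 − 1 = (1 + 0.0145)^12 − 1.
(1 + 0.0145)^12 ≈ 1.18857, so EAR ≈ 18.85696%.

18.857%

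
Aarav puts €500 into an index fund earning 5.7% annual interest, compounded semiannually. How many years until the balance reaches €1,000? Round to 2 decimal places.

We need (1 + 0.0285)^(2t) = 2, so 2t = ln 2 / ln 1.0285 ≈ 24.6659.
t ≈ 24.6659/2 = 12.3330 years.

12.33 years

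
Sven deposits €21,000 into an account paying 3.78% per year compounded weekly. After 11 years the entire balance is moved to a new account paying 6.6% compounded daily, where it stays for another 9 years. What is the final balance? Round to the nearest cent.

After 11 years at 3.78%: 21,000 × 1.5153538043 ≈ 31,822.4299.
Then 9 years at 6.6%: 31,822.4299 × 1.8111215647 ≈ 57,634.2890.

€57,634.29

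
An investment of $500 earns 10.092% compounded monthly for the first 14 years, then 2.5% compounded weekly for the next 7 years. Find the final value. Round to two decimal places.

$2,432.17

After 14 years at 10.092%: 500 × 4.083571369 ≈ 2,041.7857.
Then 7 years at 2.5%: 2,041.7857 × 1.191196121 ≈ 2,432.1672.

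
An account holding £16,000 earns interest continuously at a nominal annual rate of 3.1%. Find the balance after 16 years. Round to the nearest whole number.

A = P·e^(rt) = 16,000·e^(0.031·16) = 16,000·e^0.496.
e^0.496 ≈ 1.6421395578, so A ≈ 26,274.2329.

£26,274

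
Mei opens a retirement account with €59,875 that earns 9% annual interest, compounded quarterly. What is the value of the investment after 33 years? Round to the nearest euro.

€1,129,284

Growth factor = (1 + 0.0225)^132 ≈ 18.8606997603.
A ≈ 59,875 × 18.8606997603 ≈ 1,129,284.3981.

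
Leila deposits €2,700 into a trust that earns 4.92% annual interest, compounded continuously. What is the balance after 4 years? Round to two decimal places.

€3,287.25

A = P·e^(rt) = 2,700·e^(0.0492·4) = 2,700·e^0.1968.
e^0.1968 ≈ 1.217500516, so A ≈ 3,287.2514.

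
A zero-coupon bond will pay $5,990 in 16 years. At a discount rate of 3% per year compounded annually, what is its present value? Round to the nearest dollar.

Annual rate = 3% = 0.03; 16 periods.
P = 5,990/(1 + 0.03)^16 ≈ 5,990/1.604706439 ≈ 3,732.7700.

$3,733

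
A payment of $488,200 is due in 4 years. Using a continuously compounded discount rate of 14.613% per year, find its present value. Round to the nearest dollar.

P = A·e^(−rt) = 488,200·e^(−0.58452).
e^(−0.58452) ≈ 0.557373336815, so P ≈ 272,109.6630.

$272,110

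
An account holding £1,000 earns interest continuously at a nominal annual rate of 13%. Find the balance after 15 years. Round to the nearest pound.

£7,029

A = P·e^(rt) = 1,000·e^(0.13·15) = 1,000·e^1.95.
e^1.95 ≈ 7.028687581, so A ≈ 7,028.6876.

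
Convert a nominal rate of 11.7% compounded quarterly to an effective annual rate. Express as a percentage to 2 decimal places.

One year is 4 periods at 0.02925 each: (1 + 0.02925)^4 ≈ 1.122234.
EAR = 1.122234 − 1 ≈ 12.22342%.

12.22%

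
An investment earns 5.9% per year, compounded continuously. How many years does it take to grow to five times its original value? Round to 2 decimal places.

e^(0.059t) = 5, so 0.059t = ln 5 ≈ 1.6094.
t ≈ 1.6094/0.059 ≈ 27.2786.

27.28 years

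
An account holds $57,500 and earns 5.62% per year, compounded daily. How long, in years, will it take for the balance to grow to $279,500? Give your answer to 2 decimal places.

We need (1 + 0.000153973)^(365t) = 4.8609, so 365t = ln 4.8609 / ln 1.000154 ≈ 10270.2627.
t ≈ 10270.2627/365 = 28.1377 years.

28.14 years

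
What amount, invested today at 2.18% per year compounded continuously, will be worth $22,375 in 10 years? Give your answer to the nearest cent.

$17,992.31

P = A·e^(−rt) = 22,375·e^(−0.218).
e^(−0.218) ≈ 0.80412544167, so P ≈ 17,992.3068.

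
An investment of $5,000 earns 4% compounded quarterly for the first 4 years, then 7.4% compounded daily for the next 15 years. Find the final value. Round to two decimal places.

After 4 years at 4%: 5,000 × 1.1725786449 ≈ 5,862.8932.
Then 15 years at 7.4%: 5,862.8932 × 3.0340170321 ≈ 17,788.1179.

$17,788.12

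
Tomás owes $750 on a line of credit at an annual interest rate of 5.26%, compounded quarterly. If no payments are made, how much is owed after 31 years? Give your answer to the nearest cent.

$3,789.71

Periodic rate = 5.26%/4 = 0.01315; periods = 4·31 = 124.
A = 750·(1 + 0.01315)^124 ≈ 750·5.05294821 ≈ 3,789.7112.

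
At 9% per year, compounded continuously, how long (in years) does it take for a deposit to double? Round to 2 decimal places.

7.70 years

e^(0.09t) = 2, so 0.09t = ln 2 ≈ 0.69315.
t ≈ 0.69315/0.09 ≈ 7.7016.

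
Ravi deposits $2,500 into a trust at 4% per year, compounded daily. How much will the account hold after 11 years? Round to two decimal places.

$3,881.67

Periodic rate = 4%/365 = 0.000109589; periods = 365·11 = 4015.
A = 2,500·(1 + 0.04/365)^4015 ≈ 2,500·1.552669787 ≈ 3,881.6745.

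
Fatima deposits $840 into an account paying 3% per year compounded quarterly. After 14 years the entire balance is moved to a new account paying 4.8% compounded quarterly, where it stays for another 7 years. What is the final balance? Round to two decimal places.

Phase 1: 840·(1 + 0.0075)^56 ≈ 1,276.4457.
Phase 2: 1,276.4457·(1 + 0.012)^28 ≈ 1,782.6115.

$1,782.61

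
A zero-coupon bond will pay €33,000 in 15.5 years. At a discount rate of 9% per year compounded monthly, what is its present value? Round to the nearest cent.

€8,221.17

Growth factor = (1 + 0.0075)^186 ≈ 4.0140261297.
P = 33,000/4.0140261297 ≈ 8,221.1722.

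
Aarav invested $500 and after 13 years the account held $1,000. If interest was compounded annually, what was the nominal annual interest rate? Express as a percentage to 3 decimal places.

5.477%

The 13-period growth factor is 1,000/500 = 2.
r = 2^(1/13) − 1 ≈ 0.0547661, i.e. 5.47661%.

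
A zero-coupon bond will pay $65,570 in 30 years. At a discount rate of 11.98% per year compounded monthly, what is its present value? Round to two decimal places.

$1,834.81

Periodic rate = 11.98%/12 = 0.00998333; 360 periods.
P = 65,570/(1 + 0.1198/12)^360 ≈ 65,570/35.736710439 ≈ 1,834.8079.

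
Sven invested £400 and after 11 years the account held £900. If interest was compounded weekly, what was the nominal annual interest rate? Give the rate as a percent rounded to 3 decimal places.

7.377%

(1 + r/52)^572 = 900/400 = 2.25.
1 + r/52 = 2.25^(1/572) ≈ 1.001419, so r/52 ≈ 0.00141872.
r ≈ 52·0.00141872 = 7.37732%.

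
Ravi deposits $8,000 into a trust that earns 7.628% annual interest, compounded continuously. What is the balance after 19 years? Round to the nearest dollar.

$34,082

A = P·e^(rt) = 8,000·e^(0.07628·19) = 8,000·e^1.44932.
e^1.44932 ≈ 4.2602165827, so A ≈ 34,081.7327.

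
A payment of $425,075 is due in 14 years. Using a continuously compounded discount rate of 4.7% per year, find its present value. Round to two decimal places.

$220,140.42

P = A·e^(−rt) = 425,075·e^(−0.658).
e^(−0.658) ≈ 0.517886071553, so P ≈ 220,140.4219.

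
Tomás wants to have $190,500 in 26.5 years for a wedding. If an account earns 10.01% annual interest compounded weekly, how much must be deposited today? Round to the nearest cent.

Growth factor = (1 + 0.001925)^1378 ≈ 14.1554554822.
P = 190,500/14.1554554822 ≈ 13,457.7090.

$13,457.71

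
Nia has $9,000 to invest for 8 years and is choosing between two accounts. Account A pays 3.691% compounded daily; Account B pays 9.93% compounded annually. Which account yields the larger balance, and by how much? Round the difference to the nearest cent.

A: (1 + 0.03691/365)^2920 ≈ 1.3434824299, so 9,000 × 1.3434824299 ≈ 12,091.3419.
B: (1 + 0.0993)^8 ≈ 2.1327002691, so 9,000 × 2.1327002691 ≈ 19,194.3024.
Difference ≈ 7,102.9606 in favor of B.

Account B, by $7,102.96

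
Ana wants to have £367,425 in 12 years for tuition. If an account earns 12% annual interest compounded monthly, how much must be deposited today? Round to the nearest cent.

£87,678.05

Periodic rate = 12%/12 = 0.01; 144 periods.
P = 367,425/(1 + 0.01)^144 ≈ 367,425/4.1906155936 ≈ 87,678.0492.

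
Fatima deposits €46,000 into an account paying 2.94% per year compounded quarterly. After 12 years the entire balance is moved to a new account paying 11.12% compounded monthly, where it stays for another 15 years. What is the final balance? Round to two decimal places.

€343,941.02

Phase 1: 46,000·(1 + 0.00735)^48 ≈ 65,375.7356.
Phase 2: 65,375.7356·(1 + 0.1112/12)^180 ≈ 343,941.0202.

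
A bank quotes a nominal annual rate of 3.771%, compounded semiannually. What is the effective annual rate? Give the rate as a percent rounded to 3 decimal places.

EAR = (1 + 3.771%/2)^2 − 1 = (1 + 0.018855)^2 − 1.
(1 + 0.018855)^2 ≈ 1.038066, so EAR ≈ 3.80655%.

3.807%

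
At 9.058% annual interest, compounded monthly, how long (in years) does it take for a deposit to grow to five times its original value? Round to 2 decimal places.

17.84 years

(1 + 0.00754833)^(12t) = 5.
12t = ln 5 / ln(1 + 0.00754833) ≈ 1.6094/0.00751999 ≈ 214.0214.
t ≈ 17.8351.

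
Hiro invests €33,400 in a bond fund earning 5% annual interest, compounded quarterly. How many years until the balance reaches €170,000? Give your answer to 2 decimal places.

32.75 years

(1 + 0.0125)^(4t) = 170,000/33,400 = 5.0898.
4t·ln(1 + 0.0125) = ln(5.0898); 4t = 1.6272/0.0124225 ≈ 130.9913.
t ≈ 32.7478 years.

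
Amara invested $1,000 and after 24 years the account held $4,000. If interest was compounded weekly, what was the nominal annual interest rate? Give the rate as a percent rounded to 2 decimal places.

The 1248-period growth factor is 4,000/1,000 = 4.
r/52 = 4^(1/1248) − 1 ≈ 0.00111143, so r ≈ 52·0.00111143 = 5.77944%.

5.78%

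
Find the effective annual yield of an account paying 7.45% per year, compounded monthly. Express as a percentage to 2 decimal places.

7.71%

One year is 12 periods at 0.00620833 each: (1 + 0.00620833)^12 ≈ 1.077097.
EAR = 1.077097 − 1 ≈ 7.70973%.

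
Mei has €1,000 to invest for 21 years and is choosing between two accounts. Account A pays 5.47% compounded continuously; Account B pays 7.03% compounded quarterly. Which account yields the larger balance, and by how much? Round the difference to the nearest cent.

Account B, by €1,166.87

Account A growth factor: e^(0.0547·21) = e^1.1487 ≈ 3.154089926; balance ≈ 3,154.0899.
Account B growth factor: (1 + 0.017575)^84 ≈ 4.320957573; balance ≈ 4,320.9576.
Account B is larger by 1,166.8676.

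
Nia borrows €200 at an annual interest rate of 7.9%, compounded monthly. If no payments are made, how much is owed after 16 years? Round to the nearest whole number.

Growth factor = (1 + 0.079/12)^192 ≈ 3.52491917.
A ≈ 200 × 3.52491917 ≈ 704.9838.

€705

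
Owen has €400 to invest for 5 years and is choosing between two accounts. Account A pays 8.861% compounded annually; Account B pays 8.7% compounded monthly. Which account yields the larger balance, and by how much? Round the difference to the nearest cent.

Account B, by €5.48

Account A growth factor: (1 + 0.08861)^5 ≈ 1.52883845; balance ≈ 611.5354.
Account B growth factor: (1 + 0.00725)^60 ≈ 1.54254046; balance ≈ 617.0162.
Account B is larger by 5.4808.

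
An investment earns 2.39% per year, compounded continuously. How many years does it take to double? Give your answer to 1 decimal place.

e^(0.0239t) = 2, so 0.0239t = ln 2 ≈ 0.69315.
t ≈ 0.69315/0.0239 ≈ 29.0020.

29.0 years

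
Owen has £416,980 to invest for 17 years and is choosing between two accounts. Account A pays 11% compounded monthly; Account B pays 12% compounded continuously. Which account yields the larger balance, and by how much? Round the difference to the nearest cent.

Account B, by £524,290.06

A: (1 + 0.11/12)^204 ≈ 6.433258573709, so 416,980 × 6.433258573709 ≈ 2,682,540.1601.
B: e^(0.12·17) = e^2.04 ≈ 7.690609198879, so 416,980 × 7.690609198879 ≈ 3,206,830.2237.
Difference ≈ 524,290.0637 in favor of B.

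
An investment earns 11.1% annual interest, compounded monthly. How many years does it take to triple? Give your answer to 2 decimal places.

(1 + 0.00925)^(12t) = 3.
12t = ln 3 / ln(1 + 0.00925) ≈ 1.0986/0.00920748 ≈ 119.3174.
t ≈ 9.9431.

9.94 years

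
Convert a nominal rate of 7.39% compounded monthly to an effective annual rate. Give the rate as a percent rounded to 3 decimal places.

One year is 12 periods at 0.00615833 each: (1 + 0.00615833)^12 ≈ 1.076455.
EAR = 1.076455 − 1 ≈ 7.64552%.

7.646%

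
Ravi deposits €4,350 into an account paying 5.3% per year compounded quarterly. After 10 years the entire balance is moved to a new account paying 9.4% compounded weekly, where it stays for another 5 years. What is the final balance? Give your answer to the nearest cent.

Phase 1: 4,350·(1 + 0.01325)^40 ≈ 7,364.6778.
Phase 2: 7,364.6778·(1 + 0.094/52)^260 ≈ 11,778.4432.

€11,778.44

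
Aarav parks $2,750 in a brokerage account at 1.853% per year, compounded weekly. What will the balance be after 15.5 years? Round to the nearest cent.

Periodic rate = 1.853%/52 = 0.000356346; periods = 52·15.5 = 806.
A = 2,750·(1 + 0.01853/52)^806 ≈ 2,750·1.332642533 ≈ 3,664.7670.

$3,664.77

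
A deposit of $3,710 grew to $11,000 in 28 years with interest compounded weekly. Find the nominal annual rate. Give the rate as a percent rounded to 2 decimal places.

3.88%

(1 + r/52)^1456 = 11,000/3,710 = 2.96496.
1 + r/52 = 2.96496^(1/1456) ≈ 1.000747, so r/52 ≈ 0.000746751.
r ≈ 52·0.000746751 = 3.88310%.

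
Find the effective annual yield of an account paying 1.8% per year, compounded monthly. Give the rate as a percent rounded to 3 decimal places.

1.815%

EAR = (1 + 1.8%/12)^12 − 1 = (1 + 0.0015)^12 − 1.
(1 + 0.0015)^12 ≈ 1.018149, so EAR ≈ 1.81492%.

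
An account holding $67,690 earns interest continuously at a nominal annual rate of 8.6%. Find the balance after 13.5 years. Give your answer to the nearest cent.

$216,142.62

A = P·e^(rt) = 67,690·e^(0.086·13.5) = 67,690·e^1.161.
e^1.161 ≈ 3.19312480489, so A ≈ 216,142.6180.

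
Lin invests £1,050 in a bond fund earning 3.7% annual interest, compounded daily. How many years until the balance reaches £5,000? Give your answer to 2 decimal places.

(1 + 0.00010137)^(365t) = 5,000/1,050 = 4.7619.
365t·ln(1 + 0.00010137) = ln(4.7619); 365t = 1.5606/0.000101365 ≈ 15396.3594.
t ≈ 42.1818 years.

42.18 years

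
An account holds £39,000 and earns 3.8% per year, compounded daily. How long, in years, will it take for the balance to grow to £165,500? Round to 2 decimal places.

We need (1 + 0.00010411)^(365t) = 4.2436, so 365t = ln 4.2436 / ln 1.000104 ≈ 13884.2618.
t ≈ 13884.2618/365 = 38.0391 years.

38.04 years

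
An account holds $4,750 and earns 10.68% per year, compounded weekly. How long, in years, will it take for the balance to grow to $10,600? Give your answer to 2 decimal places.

We need (1 + 0.00205385)^(52t) = 2.2316, so 52t = ln 2.2316 / ln 1.002054 ≈ 391.2335.
t ≈ 391.2335/52 = 7.5237 years.

7.52 years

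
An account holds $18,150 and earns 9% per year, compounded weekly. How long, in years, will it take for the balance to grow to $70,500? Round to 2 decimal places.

We need (1 + 0.00173077)^(52t) = 3.8843, so 52t = ln 3.8843 / ln 1.001731 ≈ 784.6893.
t ≈ 784.6893/52 = 15.0902 years.

15.09 years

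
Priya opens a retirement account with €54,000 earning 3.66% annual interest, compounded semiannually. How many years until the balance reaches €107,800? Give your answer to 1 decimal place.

19.1 years

We need (1 + 0.0183)^(2t) = 1.9963, so 2t = ln 1.9963 / ln 1.0183 ≈ 38.1202.
t ≈ 38.1202/2 = 19.0601 years.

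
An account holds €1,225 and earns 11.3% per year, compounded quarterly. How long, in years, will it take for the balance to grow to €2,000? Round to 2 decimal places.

(1 + 0.02825)^(4t) = 2,000/1,225 = 1.6327.
4t·ln(1 + 0.02825) = ln(1.6327); 4t = 0.49021/0.0278583 ≈ 17.5964.
t ≈ 4.3991 years.

4.40 years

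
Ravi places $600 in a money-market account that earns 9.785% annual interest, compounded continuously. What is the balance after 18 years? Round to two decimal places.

$3,492.00

A = P·e^(rt) = 600·e^(0.09785·18) = 600·e^1.7613.
e^1.7613 ≈ 5.819998477, so A ≈ 3,491.9991.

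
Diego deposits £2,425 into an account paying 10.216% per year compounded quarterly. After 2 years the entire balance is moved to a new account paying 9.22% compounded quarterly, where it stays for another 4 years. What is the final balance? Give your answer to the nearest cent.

Phase 1: 2,425·(1 + 0.02554)^8 ≈ 2,967.1027.
Phase 2: 2,967.1027·(1 + 0.02305)^16 ≈ 4,272.5026.

£4,272.50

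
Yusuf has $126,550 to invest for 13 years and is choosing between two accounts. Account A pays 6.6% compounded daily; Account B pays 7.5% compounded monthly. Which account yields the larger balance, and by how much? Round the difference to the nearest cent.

Account A growth factor: (1 + 0.066/365)^4745 ≈ 2.35825617438; balance ≈ 298,437.3189.
Account B growth factor: (1 + 0.00625)^156 ≈ 2.64313512809; balance ≈ 334,488.7505.
Account B is larger by 36,051.4316.

Account B, by $36,051.43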